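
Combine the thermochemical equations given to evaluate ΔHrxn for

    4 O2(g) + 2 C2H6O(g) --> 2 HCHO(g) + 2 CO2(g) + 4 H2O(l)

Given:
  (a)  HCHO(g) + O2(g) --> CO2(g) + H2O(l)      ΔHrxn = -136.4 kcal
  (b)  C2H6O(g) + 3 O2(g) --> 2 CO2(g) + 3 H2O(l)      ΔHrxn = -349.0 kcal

(a) reversed and × 2: (-2)·(-136.4) = +272.8 kcal
(b) × 2: (2)·(-349.0) = -698.0 kcal
By Hess's law, ΔHrxn = (+272.8) + (-698.0) = -425.2 kcal

ΔHrxn = -425.2 kcal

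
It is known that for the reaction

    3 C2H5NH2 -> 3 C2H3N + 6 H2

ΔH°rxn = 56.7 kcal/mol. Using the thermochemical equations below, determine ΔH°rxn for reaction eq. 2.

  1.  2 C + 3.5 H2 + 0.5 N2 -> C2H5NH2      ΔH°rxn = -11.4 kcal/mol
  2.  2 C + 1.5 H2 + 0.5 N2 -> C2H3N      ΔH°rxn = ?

eq. 1 reversed and × 3: (-3)·(-11.4) = +34.2 kcal/mol
eq. 2 × 3: contributes 3·x
+56.7 = (+34.2) + 3·x
x = (+56.7 − (+34.2)) / (3) = 7.5 kcal/mol

ΔH°rxn = 7.5 kcal/mol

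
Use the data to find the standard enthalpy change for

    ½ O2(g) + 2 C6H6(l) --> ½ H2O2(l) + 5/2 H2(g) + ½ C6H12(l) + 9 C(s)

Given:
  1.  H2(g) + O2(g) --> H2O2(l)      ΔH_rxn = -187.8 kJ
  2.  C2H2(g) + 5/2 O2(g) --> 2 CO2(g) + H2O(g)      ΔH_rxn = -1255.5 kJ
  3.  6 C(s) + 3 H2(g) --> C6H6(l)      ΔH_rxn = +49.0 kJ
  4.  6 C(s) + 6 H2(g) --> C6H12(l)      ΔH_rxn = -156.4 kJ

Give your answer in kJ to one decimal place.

ΔH_rxn = -270.1 kJ

eq. 1 × 1/2 (×1/2 to match 1/2 H2O2(l) in the target): (1/2)·(-187.8) = -93.9 kJ
eq. 2: not needed (CO2(g) appears nowhere else).
eq. 3 reversed and × 2 (C6H6(l) must end up as a reactant; ×2 to match 2 C6H6(l) in the target): (-2)·(+49.0) = -98.0 kJ
eq. 4 × 1/2 (×1/2 to match 1/2 C6H12(l) in the target): (1/2)·(-156.4) = -78.2 kJ
Since enthalpy is a state function, ΔH_rxn = (1/2)·(-187.8) + (-2)·(+49.0) + (1/2)·(-156.4) = -270.1 kJ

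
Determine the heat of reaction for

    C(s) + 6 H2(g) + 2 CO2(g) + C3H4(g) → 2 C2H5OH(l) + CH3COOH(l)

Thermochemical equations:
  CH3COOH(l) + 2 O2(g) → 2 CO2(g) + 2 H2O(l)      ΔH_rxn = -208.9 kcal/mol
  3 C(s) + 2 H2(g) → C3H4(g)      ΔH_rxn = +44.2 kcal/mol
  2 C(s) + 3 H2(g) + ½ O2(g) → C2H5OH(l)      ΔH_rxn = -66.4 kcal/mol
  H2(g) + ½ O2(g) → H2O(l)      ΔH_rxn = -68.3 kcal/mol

equation 1 reversed: +208.9 kcal/mol
equation 2 reversed: -44.2 kcal/mol
equation 3 × 2: (2)·(-66.4) = -132.8 kcal/mol
equation 4 × 2: (2)·(-68.3) = -136.6 kcal/mol
ΔH_rxn = (+208.9) + (-44.2) + (-132.8) + (-136.6) = -104.7 kcal/mol

ΔH_rxn = -104.7 kcal/mol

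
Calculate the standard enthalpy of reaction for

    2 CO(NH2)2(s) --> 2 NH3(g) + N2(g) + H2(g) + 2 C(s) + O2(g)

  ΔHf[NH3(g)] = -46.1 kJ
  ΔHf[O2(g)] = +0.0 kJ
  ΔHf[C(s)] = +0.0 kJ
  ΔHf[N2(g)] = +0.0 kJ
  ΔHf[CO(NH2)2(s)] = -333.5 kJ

ΔHrxn = 574.8 kJ

Products: 2·(-46.1) + 1·(+0.0) + 1·(+0.0) + 2·(+0.0) + 1·(+0.0) = -92.2
Reactants: 2·(-333.5) = -667.0
ΔHrxn = (-92.2) − (-667.0) = 574.8 kJ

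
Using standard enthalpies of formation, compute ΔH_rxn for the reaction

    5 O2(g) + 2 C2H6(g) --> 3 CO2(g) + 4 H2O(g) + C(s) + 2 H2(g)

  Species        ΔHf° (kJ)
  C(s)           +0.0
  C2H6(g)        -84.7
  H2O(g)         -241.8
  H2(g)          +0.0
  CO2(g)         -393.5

ΔH_rxn = -1978.3 kJ

Products: 3·(-393.5) + 4·(-241.8) + 1·(+0.0) + 2·(+0.0) = -2147.7
Reactants: 5·(+0.0) + 2·(-84.7) = -169.4
ΔH_rxn = (-2147.7) − (-169.4) = -1978.3 kJ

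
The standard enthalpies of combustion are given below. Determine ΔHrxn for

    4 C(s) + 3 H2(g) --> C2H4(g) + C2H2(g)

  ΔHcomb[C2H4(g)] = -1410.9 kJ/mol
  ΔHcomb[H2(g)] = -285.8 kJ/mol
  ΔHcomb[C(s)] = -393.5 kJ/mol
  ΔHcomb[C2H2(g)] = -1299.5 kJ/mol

With combustion enthalpies, reactants minus products:
= [4·(-393.5) + 3·(-285.8)] − [1·(-1410.9) + 1·(-1299.5)]
= 279.0 kJ/mol

ΔHrxn = 279.0 kJ/mol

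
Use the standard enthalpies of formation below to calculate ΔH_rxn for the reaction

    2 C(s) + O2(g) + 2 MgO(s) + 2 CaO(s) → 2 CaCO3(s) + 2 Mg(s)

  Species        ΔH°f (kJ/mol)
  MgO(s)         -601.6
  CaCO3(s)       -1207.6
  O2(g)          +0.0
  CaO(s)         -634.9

ΔH°rxn = Σ nΔHf°(products) − Σ nΔHf°(reactants).
Products: 2·(-1207.6) + 2·(+0.0) = -2415.2
Reactants: 2·(+0.0) + 1·(+0.0) + 2·(-601.6) + 2·(-634.9) = -2473.0
ΔH_rxn = (-2415.2) − (-2473.0) = 57.8 kJ/mol

ΔH_rxn = 57.8 kJ/mol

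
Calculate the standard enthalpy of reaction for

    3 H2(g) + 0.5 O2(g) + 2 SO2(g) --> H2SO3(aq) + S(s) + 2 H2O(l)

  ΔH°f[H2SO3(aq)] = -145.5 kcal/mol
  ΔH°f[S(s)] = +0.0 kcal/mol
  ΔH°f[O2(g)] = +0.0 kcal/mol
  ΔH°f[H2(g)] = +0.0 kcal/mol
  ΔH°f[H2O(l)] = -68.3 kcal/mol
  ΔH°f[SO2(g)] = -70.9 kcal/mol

ΔH_rxn = -140.3 kcal/mol

ΔH°rxn = Σ nΔHf°(products) − Σ nΔHf°(reactants).
Products: 1·(-145.5) + 1·(+0.0) + 2·(-68.3) = -282.1
Reactants: 3·(+0.0) + 1/2·(+0.0) + 2·(-70.9) = -141.8
ΔH_rxn = (-282.1) − (-141.8) = -140.3 kcal/mol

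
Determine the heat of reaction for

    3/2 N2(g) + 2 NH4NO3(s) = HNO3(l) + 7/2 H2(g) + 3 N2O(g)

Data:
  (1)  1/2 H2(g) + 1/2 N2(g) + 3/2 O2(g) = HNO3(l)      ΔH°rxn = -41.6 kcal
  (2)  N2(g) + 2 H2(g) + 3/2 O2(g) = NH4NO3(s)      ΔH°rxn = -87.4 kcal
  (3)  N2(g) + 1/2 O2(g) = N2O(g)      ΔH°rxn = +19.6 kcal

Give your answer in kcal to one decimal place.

ΔH°rxn = 192.0 kcal

(1) as written (HNO3(l) already on the product side): -41.6 kcal
(2) reversed and × 2 (reverse to put NH4NO3(s) on the reactant side; scale by 2 for the 2 NH4NO3(s)): (-2)·(-87.4) = +174.8 kcal
(3) × 3 (×3 to match 3 N2O(g) in the target): (3)·(+19.6) = +58.8 kcal
Combining the equations, ΔH°rxn = (-41.6) + (+174.8) + (+58.8) = 192.0 kcal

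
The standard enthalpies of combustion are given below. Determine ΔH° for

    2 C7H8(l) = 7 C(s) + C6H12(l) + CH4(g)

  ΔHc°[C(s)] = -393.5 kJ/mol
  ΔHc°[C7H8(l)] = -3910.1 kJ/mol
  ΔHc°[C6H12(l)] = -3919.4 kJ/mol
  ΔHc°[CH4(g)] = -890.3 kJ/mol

ΔH° = -256.0 kJ/mol

With combustion enthalpies, reactants minus products:
= [2·(-3910.1)] − [7·(-393.5) + 1·(-3919.4) + 1·(-890.3)]
= -256.0 kJ/mol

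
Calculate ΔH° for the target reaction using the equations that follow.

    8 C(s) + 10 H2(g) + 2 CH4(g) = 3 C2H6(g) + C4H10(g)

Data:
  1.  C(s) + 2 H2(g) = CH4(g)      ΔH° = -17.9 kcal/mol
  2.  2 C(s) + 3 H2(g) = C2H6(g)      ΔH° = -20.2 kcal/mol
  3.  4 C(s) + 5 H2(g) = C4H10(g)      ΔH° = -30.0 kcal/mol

ΔH° = -54.8 kcal/mol

eq. 1 reversed and × 2: (-2)·(-17.9) = +35.8 kcal/mol
eq. 2 × 3: (3)·(-20.2) = -60.6 kcal/mol
eq. 3 as written: -30.0 kcal/mol
Combining the equations, ΔH° = (-2)·(-17.9) + (3)·(-20.2) + (1)·(-30.0) = -54.8 kcal/mol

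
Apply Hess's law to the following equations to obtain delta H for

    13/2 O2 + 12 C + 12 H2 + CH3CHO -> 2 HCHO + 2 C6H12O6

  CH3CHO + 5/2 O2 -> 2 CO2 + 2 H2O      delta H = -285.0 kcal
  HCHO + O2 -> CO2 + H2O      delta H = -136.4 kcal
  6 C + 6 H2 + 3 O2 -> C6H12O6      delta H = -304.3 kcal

delta H = -620.8 kcal

equation 1 as written: -285.0 kcal
equation 2 reversed and × 2: (-2)·(-136.4) = +272.8 kcal
equation 3 × 2: (2)·(-304.3) = -608.6 kcal
delta H = (-285.0) + (+272.8) + (-608.6) = -620.8 kcal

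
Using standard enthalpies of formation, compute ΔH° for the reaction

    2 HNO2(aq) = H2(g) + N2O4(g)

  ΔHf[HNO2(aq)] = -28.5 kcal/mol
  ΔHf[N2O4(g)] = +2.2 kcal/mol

Products: 1·(+0.0) + 1·(+2.2) = +2.2
Reactants: 2·(-28.5) = -57.0
ΔH° = (+2.2) − (-57.0) = 59.2 kcal/mol

ΔH° = 59.2 kcal/mol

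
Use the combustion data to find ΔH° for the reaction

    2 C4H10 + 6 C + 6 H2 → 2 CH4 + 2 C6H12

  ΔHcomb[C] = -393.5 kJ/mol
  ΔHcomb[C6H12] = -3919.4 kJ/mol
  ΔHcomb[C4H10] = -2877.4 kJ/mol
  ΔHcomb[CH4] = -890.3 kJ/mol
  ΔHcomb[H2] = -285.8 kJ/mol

With combustion enthalpies, reactants minus products:
= [2·(-2877.4) + 6·(-393.5) + 6·(-285.8)] − [2·(-890.3) + 2·(-3919.4)]
= -211.2 kJ/mol

ΔH° = -211.2 kJ/mol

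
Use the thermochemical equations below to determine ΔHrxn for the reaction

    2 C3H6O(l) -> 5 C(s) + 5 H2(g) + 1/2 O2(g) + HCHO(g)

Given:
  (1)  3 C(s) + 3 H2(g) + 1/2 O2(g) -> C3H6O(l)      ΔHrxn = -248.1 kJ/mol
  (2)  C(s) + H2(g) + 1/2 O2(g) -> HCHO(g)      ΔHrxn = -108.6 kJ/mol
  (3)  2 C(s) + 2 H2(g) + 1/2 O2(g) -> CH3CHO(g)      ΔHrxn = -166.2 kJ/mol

(1) reversed and × 2: (-2)·(-248.1) = +496.2 kJ/mol
(2) as written: -108.6 kJ/mol
(3): not needed.
Combining the equations, ΔHrxn = (+496.2) + (-108.6) = 387.6 kJ/mol

ΔHrxn = 387.6 kJ/mol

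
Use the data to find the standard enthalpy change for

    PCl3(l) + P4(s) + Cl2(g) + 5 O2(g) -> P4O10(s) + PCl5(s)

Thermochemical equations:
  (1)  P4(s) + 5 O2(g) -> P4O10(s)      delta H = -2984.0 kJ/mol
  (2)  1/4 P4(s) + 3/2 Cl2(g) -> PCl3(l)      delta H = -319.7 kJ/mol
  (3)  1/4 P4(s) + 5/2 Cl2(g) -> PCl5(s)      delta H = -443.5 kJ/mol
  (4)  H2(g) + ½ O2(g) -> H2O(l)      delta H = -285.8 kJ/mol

delta H = -3107.8 kJ/mol

(1) as written: -2984.0 kJ/mol
(2) reversed: +319.7 kJ/mol
(3) as written: -443.5 kJ/mol
(4): not needed.
Since enthalpy is a state function, delta H = (1)·(-2984.0) + (-1)·(-319.7) + (1)·(-443.5) = -3107.8 kJ/mol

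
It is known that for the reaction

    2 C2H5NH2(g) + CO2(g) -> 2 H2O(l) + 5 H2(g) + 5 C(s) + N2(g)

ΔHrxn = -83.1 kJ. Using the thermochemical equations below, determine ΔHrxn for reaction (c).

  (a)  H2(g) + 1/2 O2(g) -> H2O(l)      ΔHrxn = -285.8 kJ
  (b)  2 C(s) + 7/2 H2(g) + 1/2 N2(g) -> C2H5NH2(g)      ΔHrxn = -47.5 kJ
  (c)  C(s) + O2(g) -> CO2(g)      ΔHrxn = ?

ΔHrxn = -393.5 kJ

(a) × 2: (2)·(-285.8) = -571.6 kJ
(b) reversed and × 2: (-2)·(-47.5) = +95.0 kJ
(c) reversed: contributes −x
-83.1 = (-571.6) + (+95.0) − x
x = (-83.1 − (-476.6)) / (-1) = -393.5 kJ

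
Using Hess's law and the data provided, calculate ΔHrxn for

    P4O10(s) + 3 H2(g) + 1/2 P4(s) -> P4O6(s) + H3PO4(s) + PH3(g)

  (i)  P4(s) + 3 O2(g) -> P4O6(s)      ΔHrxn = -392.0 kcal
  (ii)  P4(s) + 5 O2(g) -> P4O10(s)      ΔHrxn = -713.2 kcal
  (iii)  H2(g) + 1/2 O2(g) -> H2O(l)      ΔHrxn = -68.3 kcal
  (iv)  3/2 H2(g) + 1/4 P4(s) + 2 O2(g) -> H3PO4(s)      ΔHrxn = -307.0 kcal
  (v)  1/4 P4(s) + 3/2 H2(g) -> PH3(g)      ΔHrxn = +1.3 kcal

ΔHrxn = 15.5 kcal

(i) as written: -392.0 kcal
(ii) reversed: +713.2 kcal
(iii): not needed.
(iv) as written: -307.0 kcal
(v) as written: +1.3 kcal
ΔHrxn = (1)·(-392.0) + (-1)·(-713.2) + (1)·(-307.0) + (1)·(+1.3) = 15.5 kcal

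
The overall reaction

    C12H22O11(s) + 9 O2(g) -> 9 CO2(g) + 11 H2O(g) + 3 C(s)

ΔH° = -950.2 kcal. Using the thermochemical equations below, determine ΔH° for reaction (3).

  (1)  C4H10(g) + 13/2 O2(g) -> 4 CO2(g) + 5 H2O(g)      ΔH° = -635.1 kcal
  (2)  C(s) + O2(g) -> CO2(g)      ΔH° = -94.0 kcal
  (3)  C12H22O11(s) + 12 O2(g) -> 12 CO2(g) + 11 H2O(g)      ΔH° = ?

(1): not needed (C4H10(g) appears nowhere else).
(2) reversed and × 3 (C(s) must end up as a product; scale by 3 for the 3 C(s)): (-3)·(-94.0) = +282.0 kcal
(3) as written (C12H22O11(s) already on the reactant side): contributes x
-950.2 = (+282.0) + x
x = (-950.2 − (+282.0)) / (1) = -1232.2 kcal

ΔH° = -1232.2 kcal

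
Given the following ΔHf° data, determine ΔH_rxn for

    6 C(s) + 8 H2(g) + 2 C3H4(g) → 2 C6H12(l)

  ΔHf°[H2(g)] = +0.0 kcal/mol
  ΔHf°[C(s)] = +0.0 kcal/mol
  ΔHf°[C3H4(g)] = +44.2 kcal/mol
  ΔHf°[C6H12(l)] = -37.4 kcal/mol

ΔH_rxn = -163.2 kcal/mol

Products: 2·(-37.4) = -74.8
Reactants: 6·(+0.0) + 8·(+0.0) + 2·(+44.2) = +88.4
ΔH_rxn = (-74.8) − (+88.4) = -163.2 kcal/mol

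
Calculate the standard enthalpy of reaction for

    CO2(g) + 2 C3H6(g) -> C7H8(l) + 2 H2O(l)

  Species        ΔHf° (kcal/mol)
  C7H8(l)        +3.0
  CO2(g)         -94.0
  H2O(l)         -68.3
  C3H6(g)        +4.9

ΔH°rxn = Σ nΔHf°(products) − Σ nΔHf°(reactants).
Products: 1·(+3.0) + 2·(-68.3) = -133.6
Reactants: 1·(-94.0) + 2·(+4.9) = -84.2
ΔH° = (-133.6) − (-84.2) = -49.4 kcal/mol

ΔH° = -49.4 kcal/mol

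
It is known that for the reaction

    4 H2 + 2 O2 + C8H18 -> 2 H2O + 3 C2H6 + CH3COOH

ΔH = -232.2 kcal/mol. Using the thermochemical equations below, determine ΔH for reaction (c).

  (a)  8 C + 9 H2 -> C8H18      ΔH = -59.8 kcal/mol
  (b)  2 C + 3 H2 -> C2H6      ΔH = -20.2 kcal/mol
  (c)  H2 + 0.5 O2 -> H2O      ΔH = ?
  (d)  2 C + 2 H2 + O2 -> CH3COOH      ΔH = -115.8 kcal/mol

(a) reversed (C8H18 must end up as a reactant): +59.8 kcal/mol
(b) × 3 (scale by 3 for the 3 C2H6): (3)·(-20.2) = -60.6 kcal/mol
(c) × 2 (scale by 2 for the 2 H2O): contributes 2·x
(d) as written (CH3COOH already on the product side): -115.8 kcal/mol
-232.2 = (+59.8) + (-60.6) + (-115.8) + 2·x
x = (-232.2 − (-116.6)) / (2) = -57.8 kcal/mol

ΔH = -57.8 kcal/mol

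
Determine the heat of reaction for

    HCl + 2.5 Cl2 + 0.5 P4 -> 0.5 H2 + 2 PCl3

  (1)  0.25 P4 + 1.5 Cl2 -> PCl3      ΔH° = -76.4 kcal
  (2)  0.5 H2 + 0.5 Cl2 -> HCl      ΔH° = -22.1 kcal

ΔH° = -130.7 kcal

(1) × 2: (2)·(-76.4) = -152.8 kcal
(2) reversed: +22.1 kcal
Combining the equations, ΔH° = (-152.8) + (+22.1) = -130.7 kcal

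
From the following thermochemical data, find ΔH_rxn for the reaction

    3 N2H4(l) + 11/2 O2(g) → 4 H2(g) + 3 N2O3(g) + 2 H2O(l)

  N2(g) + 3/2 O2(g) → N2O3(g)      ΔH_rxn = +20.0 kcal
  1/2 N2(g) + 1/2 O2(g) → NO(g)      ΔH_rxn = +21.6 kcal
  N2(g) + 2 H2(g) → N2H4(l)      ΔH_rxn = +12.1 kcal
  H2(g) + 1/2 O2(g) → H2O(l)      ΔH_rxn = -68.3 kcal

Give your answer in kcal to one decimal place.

ΔH_rxn = -112.9 kcal

equation 1 × 3: (3)·(+20.0) = +60.0 kcal
equation 2: not needed.
equation 3 reversed and × 3: (-3)·(+12.1) = -36.3 kcal
equation 4 × 2: (2)·(-68.3) = -136.6 kcal
Since enthalpy is a state function, ΔH_rxn = (3)·(+20.0) + (-3)·(+12.1) + (2)·(-68.3) = -112.9 kcal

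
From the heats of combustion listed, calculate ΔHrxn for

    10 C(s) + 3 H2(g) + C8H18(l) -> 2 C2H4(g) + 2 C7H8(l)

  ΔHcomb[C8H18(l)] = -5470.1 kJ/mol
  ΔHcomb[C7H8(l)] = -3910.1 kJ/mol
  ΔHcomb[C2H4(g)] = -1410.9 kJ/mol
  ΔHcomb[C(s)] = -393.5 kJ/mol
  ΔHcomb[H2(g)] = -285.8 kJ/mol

ΔHrxn = 379.5 kJ/mol

Using ΔH = Σ nΔHc°(reactants) − Σ nΔHc°(products):
= [10·(-393.5) + 3·(-285.8) + 1·(-5470.1)] − [2·(-1410.9) + 2·(-3910.1)]
= 379.5 kJ/mol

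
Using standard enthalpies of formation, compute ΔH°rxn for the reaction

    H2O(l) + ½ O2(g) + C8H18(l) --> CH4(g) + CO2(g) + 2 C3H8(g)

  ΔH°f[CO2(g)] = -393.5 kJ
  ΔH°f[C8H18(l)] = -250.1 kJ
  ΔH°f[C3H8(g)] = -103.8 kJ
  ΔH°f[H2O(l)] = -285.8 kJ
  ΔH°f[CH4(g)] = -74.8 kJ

ΔH°rxn = -140.0 kJ

Products: 1·(-74.8) + 1·(-393.5) + 2·(-103.8) = -675.9
Reactants: 1·(-285.8) + 1/2·(+0.0) + 1·(-250.1) = -535.9
ΔH°rxn = (-675.9) − (-535.9) = -140.0 kJ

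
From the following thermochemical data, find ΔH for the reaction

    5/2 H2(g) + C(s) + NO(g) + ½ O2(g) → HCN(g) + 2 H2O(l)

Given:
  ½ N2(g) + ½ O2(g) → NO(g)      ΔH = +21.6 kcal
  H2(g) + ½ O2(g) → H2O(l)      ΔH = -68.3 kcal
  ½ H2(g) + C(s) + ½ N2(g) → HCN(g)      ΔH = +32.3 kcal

equation 1 reversed (reverse to put NO(g) on the reactant side): -21.6 kcal
equation 2 × 2 (scale by 2 for the 2 H2O(l)): (2)·(-68.3) = -136.6 kcal
equation 3 as written (HCN(g) already on the product side): +32.3 kcal
ΔH = (-1)·(+21.6) + (2)·(-68.3) + (1)·(+32.3) = -125.9 kcal

ΔH = -125.9 kcal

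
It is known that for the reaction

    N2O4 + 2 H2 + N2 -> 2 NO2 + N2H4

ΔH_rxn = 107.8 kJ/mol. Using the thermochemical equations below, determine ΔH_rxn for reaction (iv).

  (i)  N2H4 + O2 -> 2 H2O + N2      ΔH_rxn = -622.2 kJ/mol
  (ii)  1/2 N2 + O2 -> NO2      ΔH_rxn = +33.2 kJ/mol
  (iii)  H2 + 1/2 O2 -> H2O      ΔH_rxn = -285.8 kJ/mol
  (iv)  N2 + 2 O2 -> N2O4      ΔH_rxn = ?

ΔH_rxn = 9.2 kJ/mol

(i) reversed (N2H4 must end up as a product): +622.2 kJ/mol
(ii) × 2 (scale by 2 for the 2 NO2): (2)·(+33.2) = +66.4 kJ/mol
(iii) × 2 (scale by 2 for the 2 H2): (2)·(-285.8) = -571.6 kJ/mol
(iv) reversed (reverse to put N2O4 on the reactant side): contributes −x
+107.8 = (+622.2) + (+66.4) + (-571.6) − x
x = (+107.8 − (+117.0)) / (-1) = 9.2 kJ/mol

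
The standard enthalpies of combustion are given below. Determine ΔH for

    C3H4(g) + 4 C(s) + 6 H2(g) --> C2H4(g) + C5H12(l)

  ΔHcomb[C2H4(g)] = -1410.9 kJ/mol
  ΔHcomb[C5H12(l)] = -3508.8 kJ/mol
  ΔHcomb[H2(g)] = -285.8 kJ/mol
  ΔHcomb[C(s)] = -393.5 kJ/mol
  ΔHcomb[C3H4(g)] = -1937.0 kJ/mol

ΔH = -306.1 kJ/mol

Using ΔH = Σ nΔHc°(reactants) − Σ nΔHc°(products):
= [1·(-1937.0) + 4·(-393.5) + 6·(-285.8)] − [1·(-1410.9) + 1·(-3508.8)]
= -306.1 kJ/mol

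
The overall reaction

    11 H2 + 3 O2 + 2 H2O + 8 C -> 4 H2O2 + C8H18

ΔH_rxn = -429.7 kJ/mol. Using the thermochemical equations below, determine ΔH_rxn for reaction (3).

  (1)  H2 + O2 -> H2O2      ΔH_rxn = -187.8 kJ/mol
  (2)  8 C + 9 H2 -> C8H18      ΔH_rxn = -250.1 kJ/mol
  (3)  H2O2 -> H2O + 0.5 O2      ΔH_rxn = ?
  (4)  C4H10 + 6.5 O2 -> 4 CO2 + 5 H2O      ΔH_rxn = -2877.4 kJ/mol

(1) × 2: (2)·(-187.8) = -375.6 kJ/mol
(2) as written (C8H18 already on the product side): -250.1 kJ/mol
(3) reversed and × 2: contributes −2·x
(4): not needed (C4H10 appears nowhere else).
-429.7 = (-375.6) + (-250.1) − 2·x
x = (-429.7 − (-625.7)) / (-2) = -98.0 kJ/mol

ΔH_rxn = -98.0 kJ/mol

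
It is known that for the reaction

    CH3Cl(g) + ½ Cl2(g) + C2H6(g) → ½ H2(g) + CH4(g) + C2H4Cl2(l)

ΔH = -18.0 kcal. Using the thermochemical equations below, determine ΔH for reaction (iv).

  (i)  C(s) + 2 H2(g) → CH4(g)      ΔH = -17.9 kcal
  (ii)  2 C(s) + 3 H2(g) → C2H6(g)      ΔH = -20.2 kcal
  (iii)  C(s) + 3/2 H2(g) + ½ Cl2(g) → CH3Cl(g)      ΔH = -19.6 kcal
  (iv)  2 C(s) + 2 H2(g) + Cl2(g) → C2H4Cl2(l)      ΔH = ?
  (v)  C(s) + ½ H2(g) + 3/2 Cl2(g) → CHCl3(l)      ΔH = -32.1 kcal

ΔH = -39.9 kcal

(i) as written (CH4(g) already on the product side): -17.9 kcal
(ii) reversed (reverse to put C2H6(g) on the reactant side): +20.2 kcal
(iii) reversed (reverse to put CH3Cl(g) on the reactant side): +19.6 kcal
(iv) as written (C2H4Cl2(l) already on the product side): contributes x
(v): not needed (CHCl3(l) appears nowhere else).
-18.0 = (-17.9) + (+20.2) + (+19.6) + x
x = (-18.0 − (+21.9)) / (1) = -39.9 kcal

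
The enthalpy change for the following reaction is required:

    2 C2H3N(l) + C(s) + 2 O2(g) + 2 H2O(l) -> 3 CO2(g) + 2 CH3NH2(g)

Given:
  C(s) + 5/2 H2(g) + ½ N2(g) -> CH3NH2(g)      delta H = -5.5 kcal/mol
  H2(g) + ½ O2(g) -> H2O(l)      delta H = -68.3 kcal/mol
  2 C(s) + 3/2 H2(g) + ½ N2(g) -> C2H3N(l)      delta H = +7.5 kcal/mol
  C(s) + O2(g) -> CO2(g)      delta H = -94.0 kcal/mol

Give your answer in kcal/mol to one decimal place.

equation 1 × 2: (2)·(-5.5) = -11.0 kcal/mol
equation 2 reversed and × 2: (-2)·(-68.3) = +136.6 kcal/mol
equation 3 reversed and × 2: (-2)·(+7.5) = -15.0 kcal/mol
equation 4 × 3: (3)·(-94.0) = -282.0 kcal/mol
delta H = (-11.0) + (+136.6) + (-15.0) + (-282.0) = -171.4 kcal/mol

delta H = -171.4 kcal/mol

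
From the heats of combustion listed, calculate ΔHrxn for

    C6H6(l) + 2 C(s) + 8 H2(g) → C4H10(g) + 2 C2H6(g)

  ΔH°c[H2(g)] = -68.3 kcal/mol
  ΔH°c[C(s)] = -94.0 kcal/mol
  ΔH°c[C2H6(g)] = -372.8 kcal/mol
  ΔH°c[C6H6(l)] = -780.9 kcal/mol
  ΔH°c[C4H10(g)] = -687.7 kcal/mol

Using ΔH = Σ nΔHc°(reactants) − Σ nΔHc°(products):
= [1·(-780.9) + 2·(-94.0) + 8·(-68.3)] − [1·(-687.7) + 2·(-372.8)]
= -82.0 kcal/mol

ΔHrxn = -82.0 kcal/mol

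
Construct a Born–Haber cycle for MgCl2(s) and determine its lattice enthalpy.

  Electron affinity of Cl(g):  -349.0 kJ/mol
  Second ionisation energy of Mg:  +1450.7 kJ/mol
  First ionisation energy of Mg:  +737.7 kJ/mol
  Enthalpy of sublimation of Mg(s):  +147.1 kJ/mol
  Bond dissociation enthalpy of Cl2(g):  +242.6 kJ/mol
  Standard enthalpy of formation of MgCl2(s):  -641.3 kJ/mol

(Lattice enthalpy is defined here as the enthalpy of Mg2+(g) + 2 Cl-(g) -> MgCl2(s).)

U = -2521.4 kJ/mol

ΔHf° = 1·ΔHsub + 1·(ΣIE) + 1·D(Cl2) + 2·EA + U
-641.3 = 1·(+147.1) + 1·(+2188.4) + 1·(+242.6) + 2·(-349.0) + U
U = -641.3 − (+1880.1) = -2521.4 kJ/mol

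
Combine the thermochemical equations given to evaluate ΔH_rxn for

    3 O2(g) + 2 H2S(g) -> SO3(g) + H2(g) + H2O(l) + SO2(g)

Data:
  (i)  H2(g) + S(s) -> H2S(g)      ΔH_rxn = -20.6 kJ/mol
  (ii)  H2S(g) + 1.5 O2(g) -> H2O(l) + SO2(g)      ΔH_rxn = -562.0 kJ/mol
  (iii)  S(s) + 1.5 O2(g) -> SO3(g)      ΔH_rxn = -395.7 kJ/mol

ΔH_rxn = -937.1 kJ/mol

(i) reversed: +20.6 kJ/mol
(ii) as written: -562.0 kJ/mol
(iii) as written: -395.7 kJ/mol
By Hess's law, ΔH_rxn = (+20.6) + (-562.0) + (-395.7) = -937.1 kJ/mol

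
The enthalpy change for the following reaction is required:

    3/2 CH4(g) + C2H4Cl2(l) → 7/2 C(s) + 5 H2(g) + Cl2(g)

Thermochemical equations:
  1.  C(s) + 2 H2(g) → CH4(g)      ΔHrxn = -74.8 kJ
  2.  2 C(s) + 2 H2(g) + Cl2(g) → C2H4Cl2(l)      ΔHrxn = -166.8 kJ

ΔHrxn = 279.0 kJ

eq. 1 reversed and × 3/2: (-3/2)·(-74.8) = +112.2 kJ
eq. 2 reversed: +166.8 kJ
Summing the manipulated equations, ΔHrxn = (-3/2)·(-74.8) + (-1)·(-166.8) = 279.0 kJ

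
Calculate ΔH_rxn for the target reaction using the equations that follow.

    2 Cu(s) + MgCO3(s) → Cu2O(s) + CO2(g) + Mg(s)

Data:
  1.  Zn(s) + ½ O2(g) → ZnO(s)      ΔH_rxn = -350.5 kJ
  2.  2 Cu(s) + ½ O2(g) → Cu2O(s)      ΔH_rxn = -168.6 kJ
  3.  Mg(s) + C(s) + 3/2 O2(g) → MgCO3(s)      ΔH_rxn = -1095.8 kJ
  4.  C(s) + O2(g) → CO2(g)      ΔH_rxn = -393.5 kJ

ΔH_rxn = 533.7 kJ

eq. 1: not needed.
eq. 2 as written: -168.6 kJ
eq. 3 reversed: +1095.8 kJ
eq. 4 as written: -393.5 kJ
Since enthalpy is a state function, ΔH_rxn = (-168.6) + (+1095.8) + (-393.5) = 533.7 kJ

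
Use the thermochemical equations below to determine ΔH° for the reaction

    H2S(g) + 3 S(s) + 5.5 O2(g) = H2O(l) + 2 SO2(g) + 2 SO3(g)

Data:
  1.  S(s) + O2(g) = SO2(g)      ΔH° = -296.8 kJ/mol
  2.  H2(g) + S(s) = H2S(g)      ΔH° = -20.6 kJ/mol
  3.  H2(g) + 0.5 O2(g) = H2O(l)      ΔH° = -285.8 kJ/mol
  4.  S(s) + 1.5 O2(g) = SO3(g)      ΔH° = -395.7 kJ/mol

eq. 1 × 2: (2)·(-296.8) = -593.6 kJ/mol
eq. 2 reversed: +20.6 kJ/mol
eq. 3 as written: -285.8 kJ/mol
eq. 4 × 2: (2)·(-395.7) = -791.4 kJ/mol
Summing the manipulated equations, ΔH° = (-593.6) + (+20.6) + (-285.8) + (-791.4) = -1650.2 kJ/mol

ΔH° = -1650.2 kJ/mol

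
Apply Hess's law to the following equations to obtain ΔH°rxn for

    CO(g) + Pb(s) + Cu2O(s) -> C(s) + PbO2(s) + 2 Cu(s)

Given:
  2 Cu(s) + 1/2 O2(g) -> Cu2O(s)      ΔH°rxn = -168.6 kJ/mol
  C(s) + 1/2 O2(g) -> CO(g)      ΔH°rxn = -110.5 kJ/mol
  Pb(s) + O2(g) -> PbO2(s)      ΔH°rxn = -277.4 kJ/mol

equation 1 reversed (reverse to put Cu2O(s) on the reactant side): +168.6 kJ/mol
equation 2 reversed (reverse to put CO(g) on the reactant side): +110.5 kJ/mol
equation 3 as written (PbO2(s) already on the product side): -277.4 kJ/mol
ΔH°rxn = (-1)·(-168.6) + (-1)·(-110.5) + (1)·(-277.4) = 1.7 kJ/mol

ΔH°rxn = 1.7 kJ/mol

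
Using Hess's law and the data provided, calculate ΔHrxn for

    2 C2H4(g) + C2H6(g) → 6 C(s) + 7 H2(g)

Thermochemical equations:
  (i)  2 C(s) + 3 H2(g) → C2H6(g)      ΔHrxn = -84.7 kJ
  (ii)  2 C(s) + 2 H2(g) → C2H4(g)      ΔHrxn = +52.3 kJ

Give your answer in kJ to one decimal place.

(i) reversed: +84.7 kJ
(ii) reversed and × 2: (-2)·(+52.3) = -104.6 kJ
Summing the manipulated equations, ΔHrxn = (+84.7) + (-104.6) = -19.9 kJ

ΔHrxn = -19.9 kJ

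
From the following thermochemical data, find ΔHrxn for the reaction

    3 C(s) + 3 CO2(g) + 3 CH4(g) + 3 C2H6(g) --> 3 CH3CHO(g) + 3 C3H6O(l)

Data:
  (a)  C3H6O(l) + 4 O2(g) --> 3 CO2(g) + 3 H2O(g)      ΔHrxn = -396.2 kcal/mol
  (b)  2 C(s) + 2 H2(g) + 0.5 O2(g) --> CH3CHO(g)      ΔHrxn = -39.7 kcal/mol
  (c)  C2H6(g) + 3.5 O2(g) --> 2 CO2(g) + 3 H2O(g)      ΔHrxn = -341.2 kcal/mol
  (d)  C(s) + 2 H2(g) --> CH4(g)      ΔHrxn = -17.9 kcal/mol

ΔHrxn = 99.6 kcal/mol

(a) reversed and × 3: (-3)·(-396.2) = +1188.6 kcal/mol
(b) × 3: (3)·(-39.7) = -119.1 kcal/mol
(c) × 3: (3)·(-341.2) = -1023.6 kcal/mol
(d) reversed and × 3: (-3)·(-17.9) = +53.7 kcal/mol
ΔHrxn = (-3)·(-396.2) + (3)·(-39.7) + (3)·(-341.2) + (-3)·(-17.9) = 99.6 kcal/mol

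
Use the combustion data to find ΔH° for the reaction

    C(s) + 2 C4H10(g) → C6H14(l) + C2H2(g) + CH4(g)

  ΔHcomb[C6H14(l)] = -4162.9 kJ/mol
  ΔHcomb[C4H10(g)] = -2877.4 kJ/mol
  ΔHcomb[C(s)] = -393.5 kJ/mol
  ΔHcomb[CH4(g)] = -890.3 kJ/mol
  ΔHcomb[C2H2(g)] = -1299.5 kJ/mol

Using ΔH = Σ nΔHc°(reactants) − Σ nΔHc°(products):
= [1·(-393.5) + 2·(-2877.4)] − [1·(-4162.9) + 1·(-1299.5) + 1·(-890.3)]
= 204.4 kJ/mol

ΔH° = 204.4 kJ/mol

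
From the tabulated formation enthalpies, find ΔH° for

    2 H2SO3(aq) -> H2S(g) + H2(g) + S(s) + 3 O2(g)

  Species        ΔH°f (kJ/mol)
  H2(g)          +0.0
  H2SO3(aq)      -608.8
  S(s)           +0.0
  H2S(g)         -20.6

ΔH° = 1197.0 kJ/mol

Products: 1·(-20.6) + 1·(+0.0) + 1·(+0.0) + 3·(+0.0) = -20.6
Reactants: 2·(-608.8) = -1217.6
ΔH° = (-20.6) − (-1217.6) = 1197.0 kJ/mol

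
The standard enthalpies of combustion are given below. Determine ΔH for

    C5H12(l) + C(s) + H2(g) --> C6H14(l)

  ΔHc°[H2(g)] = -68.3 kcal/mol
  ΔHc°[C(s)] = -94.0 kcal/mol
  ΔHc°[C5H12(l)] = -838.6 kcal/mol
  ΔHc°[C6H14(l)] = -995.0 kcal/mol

ΔH = -5.9 kcal/mol

Using ΔH = Σ nΔHc°(reactants) − Σ nΔHc°(products):
= [1·(-838.6) + 1·(-94.0) + 1·(-68.3)] − [1·(-995.0)]
= -5.9 kcal/mol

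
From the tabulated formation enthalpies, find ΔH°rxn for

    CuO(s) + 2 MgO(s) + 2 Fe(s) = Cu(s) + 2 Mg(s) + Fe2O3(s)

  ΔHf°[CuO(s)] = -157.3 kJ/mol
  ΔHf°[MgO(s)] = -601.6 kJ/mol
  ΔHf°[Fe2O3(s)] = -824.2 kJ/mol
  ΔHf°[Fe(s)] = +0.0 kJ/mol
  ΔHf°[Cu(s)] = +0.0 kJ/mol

ΔH°rxn = 536.3 kJ/mol

Products: 1·(+0.0) + 2·(+0.0) + 1·(-824.2) = -824.2
Reactants: 1·(-157.3) + 2·(-601.6) + 2·(+0.0) = -1360.5
ΔH°rxn = (-824.2) − (-1360.5) = 536.3 kJ/mol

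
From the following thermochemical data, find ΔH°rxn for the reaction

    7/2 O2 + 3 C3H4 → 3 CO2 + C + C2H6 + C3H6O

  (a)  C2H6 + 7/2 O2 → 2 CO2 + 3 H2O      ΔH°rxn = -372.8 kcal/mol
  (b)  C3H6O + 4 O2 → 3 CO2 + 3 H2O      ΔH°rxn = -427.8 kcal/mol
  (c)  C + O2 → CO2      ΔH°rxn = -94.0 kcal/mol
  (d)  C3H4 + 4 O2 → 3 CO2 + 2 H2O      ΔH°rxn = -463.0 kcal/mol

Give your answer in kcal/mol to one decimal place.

ΔH°rxn = -494.4 kcal/mol

(a) reversed (reverse to put C2H6 on the product side): +372.8 kcal/mol
(b) reversed (reverse to put C3H6O on the product side): +427.8 kcal/mol
(c) reversed (C must end up as a product): +94.0 kcal/mol
(d) × 3 (×3 to match 3 C3H4 in the target): (3)·(-463.0) = -1389.0 kcal/mol
By Hess's law, ΔH°rxn = (+372.8) + (+427.8) + (+94.0) + (-1389.0) = -494.4 kcal/mol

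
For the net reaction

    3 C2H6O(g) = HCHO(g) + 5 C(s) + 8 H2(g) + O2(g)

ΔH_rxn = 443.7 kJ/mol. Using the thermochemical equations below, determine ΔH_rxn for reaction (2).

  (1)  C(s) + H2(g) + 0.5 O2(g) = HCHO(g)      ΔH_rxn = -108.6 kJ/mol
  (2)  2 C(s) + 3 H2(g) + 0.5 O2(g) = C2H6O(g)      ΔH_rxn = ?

(1) as written: -108.6 kJ/mol
(2) reversed and × 3: contributes −3·x
+443.7 = (-108.6) − 3·x
x = (+443.7 − (-108.6)) / (-3) = -184.1 kJ/mol

ΔH_rxn = -184.1 kJ/mol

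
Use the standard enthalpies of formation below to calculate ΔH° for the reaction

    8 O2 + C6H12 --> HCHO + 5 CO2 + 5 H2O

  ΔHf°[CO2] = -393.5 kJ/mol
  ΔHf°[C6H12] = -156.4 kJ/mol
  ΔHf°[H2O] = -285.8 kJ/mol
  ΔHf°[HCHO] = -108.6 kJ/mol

Products: 1·(-108.6) + 5·(-393.5) + 5·(-285.8) = -3505.1
Reactants: 8·(+0.0) + 1·(-156.4) = -156.4
ΔH° = (-3505.1) − (-156.4) = -3348.7 kJ/mol

ΔH° = -3348.7 kJ/mol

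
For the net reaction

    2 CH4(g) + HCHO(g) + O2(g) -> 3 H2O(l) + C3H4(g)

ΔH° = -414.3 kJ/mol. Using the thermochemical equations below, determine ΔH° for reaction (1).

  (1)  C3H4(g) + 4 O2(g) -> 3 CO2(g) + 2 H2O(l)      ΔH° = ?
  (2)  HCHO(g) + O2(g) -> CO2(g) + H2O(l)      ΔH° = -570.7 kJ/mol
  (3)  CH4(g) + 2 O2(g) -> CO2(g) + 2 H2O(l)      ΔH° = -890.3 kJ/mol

ΔH° = -1937.0 kJ/mol

(1) reversed: contributes −x
(2) as written: -570.7 kJ/mol
(3) × 2: (2)·(-890.3) = -1780.6 kJ/mol
-414.3 = (-570.7) + (-1780.6) − x
x = (-414.3 − (-2351.3)) / (-1) = -1937.0 kJ/mol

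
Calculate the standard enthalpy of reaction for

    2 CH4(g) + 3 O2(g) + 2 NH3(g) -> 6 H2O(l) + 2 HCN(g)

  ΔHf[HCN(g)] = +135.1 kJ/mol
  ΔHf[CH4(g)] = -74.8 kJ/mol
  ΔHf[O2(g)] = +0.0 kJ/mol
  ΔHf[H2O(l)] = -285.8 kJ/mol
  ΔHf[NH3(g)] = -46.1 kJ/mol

ΔHrxn = -1202.8 kJ/mol

ΔH°rxn = Σ nΔHf°(products) − Σ nΔHf°(reactants).
Products: 6·(-285.8) + 2·(+135.1) = -1444.6
Reactants: 2·(-74.8) + 3·(+0.0) + 2·(-46.1) = -241.8
ΔHrxn = (-1444.6) − (-241.8) = -1202.8 kJ/mol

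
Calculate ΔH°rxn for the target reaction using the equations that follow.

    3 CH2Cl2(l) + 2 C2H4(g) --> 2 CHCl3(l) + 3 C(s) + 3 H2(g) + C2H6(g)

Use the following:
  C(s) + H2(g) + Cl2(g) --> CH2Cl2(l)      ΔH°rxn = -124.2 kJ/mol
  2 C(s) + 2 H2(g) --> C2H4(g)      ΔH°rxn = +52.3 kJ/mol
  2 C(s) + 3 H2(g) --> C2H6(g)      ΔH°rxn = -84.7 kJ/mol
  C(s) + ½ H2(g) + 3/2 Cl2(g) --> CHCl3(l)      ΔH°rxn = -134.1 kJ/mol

equation 1 reversed and × 3: (-3)·(-124.2) = +372.6 kJ/mol
equation 2 reversed and × 2: (-2)·(+52.3) = -104.6 kJ/mol
equation 3 as written: -84.7 kJ/mol
equation 4 × 2: (2)·(-134.1) = -268.2 kJ/mol
ΔH°rxn = (-3)·(-124.2) + (-2)·(+52.3) + (1)·(-84.7) + (2)·(-134.1) = -84.9 kJ/mol

ΔH°rxn = -84.9 kJ/mol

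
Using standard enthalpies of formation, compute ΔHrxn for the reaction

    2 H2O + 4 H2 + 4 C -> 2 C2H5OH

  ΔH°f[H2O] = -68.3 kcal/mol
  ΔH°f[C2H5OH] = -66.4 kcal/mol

ΔHrxn = 3.8 kcal/mol

Products: 2·(-66.4) = -132.8
Reactants: 2·(-68.3) + 4·(+0.0) + 4·(+0.0) = -136.6
ΔHrxn = (-132.8) − (-136.6) = 3.8 kcal/mol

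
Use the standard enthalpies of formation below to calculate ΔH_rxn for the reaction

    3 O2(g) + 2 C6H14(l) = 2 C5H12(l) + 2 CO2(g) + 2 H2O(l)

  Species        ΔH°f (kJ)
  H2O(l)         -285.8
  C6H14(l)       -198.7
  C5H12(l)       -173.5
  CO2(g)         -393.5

ΔH°rxn = Σ nΔHf°(products) − Σ nΔHf°(reactants).
Products: 2·(-173.5) + 2·(-393.5) + 2·(-285.8) = -1705.6
Reactants: 3·(+0.0) + 2·(-198.7) = -397.4
ΔH_rxn = (-1705.6) − (-397.4) = -1308.2 kJ

ΔH_rxn = -1308.2 kJ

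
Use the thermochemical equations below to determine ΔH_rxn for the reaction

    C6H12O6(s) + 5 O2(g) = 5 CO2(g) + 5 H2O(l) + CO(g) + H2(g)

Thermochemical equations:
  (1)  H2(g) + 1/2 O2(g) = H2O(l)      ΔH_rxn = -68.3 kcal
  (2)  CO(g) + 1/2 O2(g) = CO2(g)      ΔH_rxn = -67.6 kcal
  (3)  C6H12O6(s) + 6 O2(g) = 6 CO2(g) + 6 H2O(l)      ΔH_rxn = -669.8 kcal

(1) reversed (reverse to put H2(g) on the product side): +68.3 kcal
(2) reversed (CO(g) must end up as a product): +67.6 kcal
(3) as written (C6H12O6(s) already on the reactant side): -669.8 kcal
ΔH_rxn = (-1)·(-68.3) + (-1)·(-67.6) + (1)·(-669.8) = -533.9 kcal

ΔH_rxn = -533.9 kcal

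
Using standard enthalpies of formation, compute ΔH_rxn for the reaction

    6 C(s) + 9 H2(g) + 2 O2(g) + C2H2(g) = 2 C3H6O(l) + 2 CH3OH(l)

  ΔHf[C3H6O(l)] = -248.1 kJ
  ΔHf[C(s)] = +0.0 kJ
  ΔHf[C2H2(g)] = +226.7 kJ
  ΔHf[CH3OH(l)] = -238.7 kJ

Products: 2·(-248.1) + 2·(-238.7) = -973.6
Reactants: 6·(+0.0) + 9·(+0.0) + 2·(+0.0) + 1·(+226.7) = +226.7
ΔH_rxn = (-973.6) − (+226.7) = -1200.3 kJ

ΔH_rxn = -1200.3 kJ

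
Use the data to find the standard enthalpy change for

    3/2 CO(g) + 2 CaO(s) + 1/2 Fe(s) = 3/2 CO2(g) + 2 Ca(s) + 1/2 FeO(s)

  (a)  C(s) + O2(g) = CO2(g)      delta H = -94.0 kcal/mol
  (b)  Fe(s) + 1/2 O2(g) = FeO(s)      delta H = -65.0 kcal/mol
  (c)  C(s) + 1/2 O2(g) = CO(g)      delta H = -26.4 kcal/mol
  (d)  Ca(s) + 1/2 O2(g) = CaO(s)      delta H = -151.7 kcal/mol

(a) × 3/2 (×3/2 to match 3/2 CO2(g) in the target): (3/2)·(-94.0) = -141.0 kcal/mol
(b) × 1/2 (×1/2 to match 1/2 FeO(s) in the target): (1/2)·(-65.0) = -32.5 kcal/mol
(c) reversed and × 3/2 (reverse to put CO(g) on the reactant side; ×3/2 to match 3/2 CO(g) in the target): (-3/2)·(-26.4) = +39.6 kcal/mol
(d) reversed and × 2 (reverse to put CaO(s) on the reactant side; scale by 2 for the 2 CaO(s)): (-2)·(-151.7) = +303.4 kcal/mol
By Hess's law, delta H = (-141.0) + (-32.5) + (+39.6) + (+303.4) = 169.5 kcal/mol

delta H = 169.5 kcal/mol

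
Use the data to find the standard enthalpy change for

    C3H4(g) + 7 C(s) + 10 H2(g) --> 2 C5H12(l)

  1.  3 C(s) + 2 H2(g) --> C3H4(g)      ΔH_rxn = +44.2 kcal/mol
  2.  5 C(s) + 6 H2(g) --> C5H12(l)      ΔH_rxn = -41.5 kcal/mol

ΔH_rxn = -127.2 kcal/mol

eq. 1 reversed (reverse to put C3H4(g) on the reactant side): -44.2 kcal/mol
eq. 2 × 2 (×2 to match 2 C5H12(l) in the target): (2)·(-41.5) = -83.0 kcal/mol
ΔH_rxn = (-44.2) + (-83.0) = -127.2 kcal/mol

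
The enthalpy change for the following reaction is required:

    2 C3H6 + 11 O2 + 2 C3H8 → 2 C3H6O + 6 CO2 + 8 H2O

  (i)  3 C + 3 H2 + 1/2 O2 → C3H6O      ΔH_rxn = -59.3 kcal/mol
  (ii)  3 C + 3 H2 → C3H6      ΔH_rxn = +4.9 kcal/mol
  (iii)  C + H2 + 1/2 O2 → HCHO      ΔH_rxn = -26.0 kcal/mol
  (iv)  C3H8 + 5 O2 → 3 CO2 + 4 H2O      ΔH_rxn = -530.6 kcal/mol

ΔH_rxn = -1189.6 kcal/mol

(i) × 2 (×2 to match 2 C3H6O in the target): (2)·(-59.3) = -118.6 kcal/mol
(ii) reversed and × 2 (reverse to put C3H6 on the reactant side; scale by 2 for the 2 C3H6): (-2)·(+4.9) = -9.8 kcal/mol
(iii): not needed (HCHO appears nowhere else).
(iv) × 2 (×2 to match 2 C3H8 in the target): (2)·(-530.6) = -1061.2 kcal/mol
ΔH_rxn = (-118.6) + (-9.8) + (-1061.2) = -1189.6 kcal/mol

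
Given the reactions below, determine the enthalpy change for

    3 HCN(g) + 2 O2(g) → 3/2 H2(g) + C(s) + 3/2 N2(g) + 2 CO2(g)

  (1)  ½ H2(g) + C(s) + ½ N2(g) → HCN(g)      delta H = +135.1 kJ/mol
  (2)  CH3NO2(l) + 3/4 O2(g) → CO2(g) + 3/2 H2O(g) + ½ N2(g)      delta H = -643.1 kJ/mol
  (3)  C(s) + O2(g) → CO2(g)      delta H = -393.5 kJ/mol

delta H = -1192.3 kJ/mol

(1) reversed and × 3: (-3)·(+135.1) = -405.3 kJ/mol
(2): not needed.
(3) × 2: (2)·(-393.5) = -787.0 kJ/mol
delta H = (-3)·(+135.1) + (2)·(-393.5) = -1192.3 kJ/mol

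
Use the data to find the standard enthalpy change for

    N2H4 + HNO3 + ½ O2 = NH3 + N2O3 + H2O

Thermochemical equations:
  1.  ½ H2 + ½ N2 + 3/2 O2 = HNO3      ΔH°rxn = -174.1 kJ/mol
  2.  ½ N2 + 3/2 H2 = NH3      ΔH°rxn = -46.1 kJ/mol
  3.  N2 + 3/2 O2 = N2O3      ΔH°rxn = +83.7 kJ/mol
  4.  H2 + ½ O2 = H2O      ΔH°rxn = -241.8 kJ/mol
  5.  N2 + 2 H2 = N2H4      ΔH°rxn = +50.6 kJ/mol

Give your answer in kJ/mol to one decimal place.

eq. 1 reversed (HNO3 must end up as a reactant): +174.1 kJ/mol
eq. 2 as written (NH3 already on the product side): -46.1 kJ/mol
eq. 3 as written (N2O3 already on the product side): +83.7 kJ/mol
eq. 4 as written (H2O already on the product side): -241.8 kJ/mol
eq. 5 reversed (N2H4 must end up as a reactant): -50.6 kJ/mol
ΔH°rxn = (+174.1) + (-46.1) + (+83.7) + (-241.8) + (-50.6) = -80.7 kJ/mol

ΔH°rxn = -80.7 kJ/mol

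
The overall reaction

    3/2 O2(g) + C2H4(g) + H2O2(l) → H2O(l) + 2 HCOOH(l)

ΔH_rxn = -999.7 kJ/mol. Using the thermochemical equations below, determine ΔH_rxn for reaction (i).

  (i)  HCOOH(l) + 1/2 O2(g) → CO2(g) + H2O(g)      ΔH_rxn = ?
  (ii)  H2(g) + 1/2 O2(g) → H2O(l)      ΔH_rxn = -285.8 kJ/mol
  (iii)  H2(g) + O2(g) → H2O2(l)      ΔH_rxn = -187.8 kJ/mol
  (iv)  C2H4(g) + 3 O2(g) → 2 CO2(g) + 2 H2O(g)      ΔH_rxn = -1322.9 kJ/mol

(i) reversed and × 2 (HCOOH(l) must end up as a product; scale by 2 for the 2 HCOOH(l)): contributes −2·x
(ii) as written (H2O(l) already on the product side): -285.8 kJ/mol
(iii) reversed (reverse to put H2O2(l) on the reactant side): +187.8 kJ/mol
(iv) as written (C2H4(g) already on the reactant side): -1322.9 kJ/mol
-999.7 = (-285.8) + (+187.8) + (-1322.9) − 2·x
x = (-999.7 − (-1420.9)) / (-2) = -210.6 kJ/mol

ΔH_rxn = -210.6 kJ/mol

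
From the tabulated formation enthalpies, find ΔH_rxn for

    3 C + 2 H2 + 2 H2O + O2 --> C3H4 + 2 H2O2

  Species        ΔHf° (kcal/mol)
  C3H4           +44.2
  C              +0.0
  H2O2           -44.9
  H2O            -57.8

Products: 1·(+44.2) + 2·(-44.9) = -45.6
Reactants: 3·(+0.0) + 2·(+0.0) + 2·(-57.8) + 1·(+0.0) = -115.6
ΔH_rxn = (-45.6) − (-115.6) = 70.0 kcal/mol

ΔH_rxn = 70.0 kcal/mol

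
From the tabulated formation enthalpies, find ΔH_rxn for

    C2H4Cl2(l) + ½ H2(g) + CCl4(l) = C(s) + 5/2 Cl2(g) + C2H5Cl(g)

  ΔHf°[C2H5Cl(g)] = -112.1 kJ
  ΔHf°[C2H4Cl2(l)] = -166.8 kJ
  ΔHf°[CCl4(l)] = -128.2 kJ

ΔH_rxn = 182.9 kJ

ΔH°rxn = Σ nΔHf°(products) − Σ nΔHf°(reactants).
Products: 1·(+0.0) + 5/2·(+0.0) + 1·(-112.1) = -112.1
Reactants: 1·(-166.8) + 1/2·(+0.0) + 1·(-128.2) = -295.0
ΔH_rxn = (-112.1) − (-295.0) = 182.9 kJ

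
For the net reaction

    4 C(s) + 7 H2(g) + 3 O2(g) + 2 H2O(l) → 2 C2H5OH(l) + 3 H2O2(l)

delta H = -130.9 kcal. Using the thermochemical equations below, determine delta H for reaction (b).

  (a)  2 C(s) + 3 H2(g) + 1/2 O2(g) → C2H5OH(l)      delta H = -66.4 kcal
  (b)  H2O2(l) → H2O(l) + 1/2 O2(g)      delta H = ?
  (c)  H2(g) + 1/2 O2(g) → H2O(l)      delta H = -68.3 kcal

(a) × 2: (2)·(-66.4) = -132.8 kcal
(b) reversed and × 3: contributes −3·x
(c) as written: -68.3 kcal
-130.9 = (-132.8) + (-68.3) − 3·x
x = (-130.9 − (-201.1)) / (-3) = -23.4 kcal

delta H = -23.4 kcal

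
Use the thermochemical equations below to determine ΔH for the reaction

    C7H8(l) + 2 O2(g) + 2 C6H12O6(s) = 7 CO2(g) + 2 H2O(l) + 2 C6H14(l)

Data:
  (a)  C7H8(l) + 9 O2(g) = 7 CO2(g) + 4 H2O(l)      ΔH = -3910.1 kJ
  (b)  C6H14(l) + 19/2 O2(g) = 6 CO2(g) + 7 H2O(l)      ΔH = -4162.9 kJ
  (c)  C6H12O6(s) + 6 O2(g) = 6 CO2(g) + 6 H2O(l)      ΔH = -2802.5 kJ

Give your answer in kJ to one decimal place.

(a) as written (C7H8(l) already on the reactant side): -3910.1 kJ
(b) reversed and × 2 (C6H14(l) must end up as a product; scale by 2 for the 2 C6H14(l)): (-2)·(-4162.9) = +8325.8 kJ
(c) × 2 (scale by 2 for the 2 C6H12O6(s)): (2)·(-2802.5) = -5605.0 kJ
ΔH = (-3910.1) + (+8325.8) + (-5605.0) = -1189.3 kJ

ΔH = -1189.3 kJ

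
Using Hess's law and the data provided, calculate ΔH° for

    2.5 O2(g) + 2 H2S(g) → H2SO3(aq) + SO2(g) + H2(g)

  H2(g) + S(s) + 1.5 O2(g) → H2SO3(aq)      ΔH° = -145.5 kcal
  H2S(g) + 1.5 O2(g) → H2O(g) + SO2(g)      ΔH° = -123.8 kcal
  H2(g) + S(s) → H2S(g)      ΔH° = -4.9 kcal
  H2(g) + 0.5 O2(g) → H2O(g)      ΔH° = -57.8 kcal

equation 1 as written: -145.5 kcal
equation 2 as written: -123.8 kcal
equation 3 reversed: +4.9 kcal
equation 4 reversed: +57.8 kcal
Summing the manipulated equations, ΔH° = (1)·(-145.5) + (1)·(-123.8) + (-1)·(-4.9) + (-1)·(-57.8) = -206.6 kcal

ΔH° = -206.6 kcal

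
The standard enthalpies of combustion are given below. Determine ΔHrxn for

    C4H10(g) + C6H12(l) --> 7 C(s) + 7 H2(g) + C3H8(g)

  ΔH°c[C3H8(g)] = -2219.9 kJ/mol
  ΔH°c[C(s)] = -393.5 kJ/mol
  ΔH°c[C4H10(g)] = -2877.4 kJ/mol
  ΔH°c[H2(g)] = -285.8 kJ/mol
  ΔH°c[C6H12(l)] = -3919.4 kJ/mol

ΔHrxn = 178.2 kJ/mol

Using ΔH = Σ nΔHc°(reactants) − Σ nΔHc°(products):
= [1·(-2877.4) + 1·(-3919.4)] − [7·(-393.5) + 7·(-285.8) + 1·(-2219.9)]
= 178.2 kJ/mol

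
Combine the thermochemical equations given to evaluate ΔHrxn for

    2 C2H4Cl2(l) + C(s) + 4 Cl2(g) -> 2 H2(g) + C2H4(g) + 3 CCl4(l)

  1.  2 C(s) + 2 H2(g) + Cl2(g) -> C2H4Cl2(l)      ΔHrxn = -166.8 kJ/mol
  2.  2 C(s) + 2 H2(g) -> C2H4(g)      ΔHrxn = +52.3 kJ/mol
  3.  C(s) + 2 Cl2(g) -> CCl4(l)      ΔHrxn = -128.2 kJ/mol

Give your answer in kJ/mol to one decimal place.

eq. 1 reversed and × 2: (-2)·(-166.8) = +333.6 kJ/mol
eq. 2 as written: +52.3 kJ/mol
eq. 3 × 3: (3)·(-128.2) = -384.6 kJ/mol
ΔHrxn = (-2)·(-166.8) + (1)·(+52.3) + (3)·(-128.2) = 1.3 kJ/mol

ΔHrxn = 1.3 kJ/mol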